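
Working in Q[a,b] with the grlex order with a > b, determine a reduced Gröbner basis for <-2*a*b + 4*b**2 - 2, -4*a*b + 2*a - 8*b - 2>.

f_1 = -2*a*b + 4*b**2 - 2, LT = a*b.
f_2 = -4*a*b + 2*a - 8*b - 2, LT = a*b.

S(f_1,f_2): lcm = a*b. S = -2*b**2 + 1/2*a - 2*b + 1/2.
  leading term b**2: no divisor's leading term divides it; move -2*b**2 to the remainder.
  leading term a: no divisor's leading term divides it; move 1/2*a to the remainder.
  leading term b: no divisor's leading term divides it; move -2*b to the remainder.
  leading term 1: no divisor's leading term divides it; move 1/2 to the remainder.
  remainder -2*b**2 + 1/2*a - 2*b + 1/2 ≠ 0; add g_3 = -2*b**2 + 1/2*a - 2*b + 1/2 to the basis.

S(f_1,g_3): lcm = a*b**2. S = -2*b**3 + 1/4*a**2 - a*b + 1/4*a + b.
  leading term b**3: subtract (b)·g_3 from -2*b**3 + 1/4*a**2 - a*b + 1/4*a + b → 1/4*a**2 - 3/2*a*b + 2*b**2 + 1/4*a + 1/2*b
  leading term a**2: no divisor's leading term divides it; move 1/4*a**2 to the remainder.
  leading term a*b: subtract (3/4)·f_1 from -3/2*a*b + 2*b**2 + 1/4*a + 1/2*b → -b**2 + 1/4*a + 1/2*b + 3/2
  leading term b**2: subtract (1/2)·g_3 from -b**2 + 1/4*a + 1/2*b + 3/2 → 3/2*b + 5/4
  leading term b: no divisor's leading term divides it; move 3/2*b to the remainder.
  leading term 1: no divisor's leading term divides it; move 5/4 to the remainder.
  remainder 1/4*a**2 + 3/2*b + 5/4 ≠ 0; add g_4 = 1/4*a**2 + 3/2*b + 5/4 to the basis.

The other S-polynomials (S(f_2,g_3), S(f_1,g_4), S(f_2,g_4), S(g_3,g_4)) all reduce to 0 modulo the current basis, so we have a Gröbner basis.
Inter-reduce: drop elements whose leading term is divisible by another's, tail-reduce, and make monic.

G = {a**2 + 6*b + 5, a*b - 1/2*a + 2*b + 1/2, b**2 - 1/4*a + b - 1/4}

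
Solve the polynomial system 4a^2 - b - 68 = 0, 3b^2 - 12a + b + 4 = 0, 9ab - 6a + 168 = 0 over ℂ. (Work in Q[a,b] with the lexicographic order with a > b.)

Compute a lex Gröbner basis by Buchberger's algorithm.
f_1 = 4a^2 - b - 68, LT = a^2.
f_2 = -12a + 3b^2 + b + 4, LT = a.
f_3 = 9ab - 6a + 168, LT = ab.

S(f_1,f_2): lcm = a^2. S = 1/4ab^2 + 1/12ab + 1/3a - 1/4b - 17.
  leading term ab^2: subtract (-1/48b^2)·f_2 from 1/4ab^2 + 1/12ab + 1/3a - 1/4b - 17 → 1/12ab + 1/3a + 1/16b^4 + 1/48b^3 + 1/12b^2 - 1/4b - 17
  leading term ab: subtract (-1/144b)·f_2 from 1/12ab + 1/3a + 1/16b^4 + 1/48b^3 + 1/12b^2 - 1/4b - 17 → 1/3a + 1/16b^4 + 1/24b^3 + 13/144b^2 - 2/9b - 17
  leading term a: subtract (-1/36)·f_2 from 1/3a + 1/16b^4 + 1/24b^3 + 13/144b^2 - 2/9b - 17 → 1/16b^4 + 1/24b^3 + 25/144b^2 - 7/36b - 152/9
  leading term b^4: no divisor's leading term divides it; move 1/16b^4 to the remainder.
  leading term b^3: no divisor's leading term divides it; move 1/24b^3 to the remainder.
  leading term b^2: no divisor's leading term divides it; move 25/144b^2 to the remainder.
  leading term b: no divisor's leading term divides it; move -7/36b to the remainder.
  leading term 1: no divisor's leading term divides it; move -152/9 to the remainder.
  remainder 1/16b^4 + 1/24b^3 + 25/144b^2 - 7/36b - 152/9 ≠ 0; add h_4 = 1/16b^4 + 1/24b^3 + 25/144b^2 - 7/36b - 152/9 to the basis.

S(f_1,f_3): lcm = a^2b. S = 2/3a^2 - 56/3a - 1/4b^2 - 17b.
  leading term a^2: subtract (1/6)·f_1 from 2/3a^2 - 56/3a - 1/4b^2 - 17b → -56/3a - 1/4b^2 - 101/6b + 34/3
  leading term a: subtract (14/9)·f_2 from -56/3a - 1/4b^2 - 101/6b + 34/3 → -59/12b^2 - 331/18b + 46/9
  leading term b^2: no divisor's leading term divides it; move -59/12b^2 to the remainder.
  leading term b: no divisor's leading term divides it; move -331/18b to the remainder.
  leading term 1: no divisor's leading term divides it; move 46/9 to the remainder.
  remainder -59/12b^2 - 331/18b + 46/9 ≠ 0; add h_5 = -59/12b^2 - 331/18b + 46/9 to the basis.

S(f_2,f_3): lcm = ab. S = 2/3a - 1/4b^3 - 1/12b^2 - 1/3b - 56/3.
  leading term a: subtract (-1/18)·f_2 from 2/3a - 1/4b^3 - 1/12b^2 - 1/3b - 56/3 → -1/4b^3 + 1/12b^2 - 5/18b - 166/9
  leading term b^3: subtract (3/59b)·h_5 from -1/4b^3 + 1/12b^2 - 5/18b - 166/9 → 721/708b^2 - 571/1062b - 166/9
  leading term b^2: subtract (-721/3481)·h_5 from 721/708b^2 - 571/1062b - 166/9 → -15130/3481b - 60520/3481
  leading term b: no divisor's leading term divides it; move -15130/3481b to the remainder.
  leading term 1: no divisor's leading term divides it; move -60520/3481 to the remainder.
  remainder -15130/3481b - 60520/3481 ≠ 0; add h_6 = -15130/3481b - 60520/3481 to the basis.

The other S-polynomials (S(f_1,h_4), S(f_2,h_4), S(f_3,h_4), S(f_1,h_5), S(f_2,h_5), S(f_3,h_5), S(h_4,h_5), S(f_1,h_6), S(f_2,h_6), S(f_3,h_6), S(h_4,h_6), S(h_5,h_6)) all reduce to 0 modulo the current basis, so we have a Gröbner basis.
Inter-reduce: drop elements whose leading term is divisible by another's, tail-reduce, and make monic.
Reduced Gröbner basis: {a - 4, b + 4}.

Since the basis is lex-ordered, b + 4 is univariate in b. Its roots are {-4}. Back-substituting each root into the other basis elements fixes the other coordinates.
  b = -4: the earlier basis element becomes a - 4 = 0, giving a = 4 — point (4, -4).
Each listed point satisfies every original equation (direct substitution).

{(4, -4)}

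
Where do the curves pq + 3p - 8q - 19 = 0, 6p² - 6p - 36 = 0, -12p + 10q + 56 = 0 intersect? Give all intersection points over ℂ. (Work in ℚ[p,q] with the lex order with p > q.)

Compute a lex Gröbner basis by Buchberger's algorithm.
f_1 = pq + 3p - 8q - 19, LT = pq.
f_2 = 6p² - 6p - 36, LT = p².
f_3 = -12p + 10q + 56, LT = p.

S(f_1,f_2): lcm = p²q. S = 3p² - 7pq - 19p + 6q.
  leading term p²: subtract (½)·f_2 from 3p² - 7pq - 19p + 6q → -7pq - 16p + 6q + 18
  leading term pq: subtract (-7)·f_1 from -7pq - 16p + 6q + 18 → 5p - 50q - 115
  leading term p: subtract (-5/12)·f_3 from 5p - 50q - 115 → -275/6q - 275/3
  leading term q: no divisor's leading term divides it; move -275/6q to the remainder.
  leading term 1: no divisor's leading term divides it; move -275/3 to the remainder.
  remainder -275/6q - 275/3 ≠ 0; add h_4 = -275/6q - 275/3 to the basis.

The other S-polynomials (S(f_1,f_3), S(f_2,f_3), S(f_1,h_4), S(f_2,h_4), S(f_3,h_4)) all reduce to 0 modulo the current basis, so we have a Gröbner basis.
Inter-reduce: drop elements whose leading term is divisible by another's, tail-reduce, and make monic.
Reduced Gröbner basis: {p - 3, q + 2}.

Since the basis is lex-ordered, q + 2 is univariate in q. Its roots are {-2}. Back-substituting each root into the other basis elements fixes the other coordinates.
  q = -2: the earlier basis element becomes p - 3 = 0, giving p = 3 — point (3, -2).
Check: every point annihilates each of the original generators.

{(3, -2)}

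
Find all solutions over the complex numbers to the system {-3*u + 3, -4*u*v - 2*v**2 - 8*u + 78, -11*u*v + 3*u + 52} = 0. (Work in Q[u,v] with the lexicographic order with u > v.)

Compute a lex Gröbner basis by Buchberger's algorithm.
f_1 = -3*u + 3, LT = u.
f_2 = -4*u*v - 8*u - 2*v**2 + 78, LT = u*v.
f_3 = -11*u*v + 3*u + 52, LT = u*v.

S(f_1,f_2): lcm = u*v. S = -2*u - 1/2*v**2 - v + 39/2.
  leading term u: subtract (2/3)·f_1 from -2*u - 1/2*v**2 - v + 39/2 → -1/2*v**2 - v + 35/2
  leading term v**2: no divisor's leading term divides it; move -1/2*v**2 to the remainder.
  leading term v: no divisor's leading term divides it; move -v to the remainder.
  leading term 1: no divisor's leading term divides it; move 35/2 to the remainder.
  remainder -1/2*v**2 - v + 35/2 ≠ 0; add h_4 = -1/2*v**2 - v + 35/2 to the basis.

S(f_1,f_3): lcm = u*v. S = 3/11*u - v + 52/11.
  leading term u: subtract (-1/11)·f_1 from 3/11*u - v + 52/11 → -v + 5
  leading term v: no divisor's leading term divides it; move -v to the remainder.
  leading term 1: no divisor's leading term divides it; move 5 to the remainder.
  remainder -v + 5 ≠ 0; add h_5 = -v + 5 to the basis.

S(f_2,f_3): lcm = u*v. S = 25/11*u + 1/2*v**2 - 325/22.
  leading term u: subtract (-25/33)·f_1 from 25/11*u + 1/2*v**2 - 325/22 → 1/2*v**2 - 25/2
  leading term v**2: subtract (-1)·h_4 from 1/2*v**2 - 25/2 → -v + 5
  leading term v: subtract (1)·h_5 from -v + 5 → 0
  remainder 0.

S(f_1,h_4): leading monomials are coprime, so the S-polynomial reduces to 0 (Buchberger's first criterion).
S(f_2,h_4): lcm = u*v**2. S = 35*u + 1/2*v**3 - 39/2*v.
  leading term u: subtract (-35/3)·f_1 from 35*u + 1/2*v**3 - 39/2*v → 1/2*v**3 - 39/2*v + 35
  leading term v**3: subtract (-v)·h_4 from 1/2*v**3 - 39/2*v + 35 → -v**2 - 2*v + 35
  leading term v**2: subtract (2)·h_4 from -v**2 - 2*v + 35 → 0
  remainder 0.

S(f_3,h_4): lcm = u*v**2. S = -25/11*u*v + 35*u - 52/11*v.
  leading term u*v: subtract (25/33*v)·f_1 from -25/11*u*v + 35*u - 52/11*v → 35*u - 7*v
  leading term u: subtract (-35/3)·f_1 from 35*u - 7*v → -7*v + 35
  leading term v: subtract (7)·h_5 from -7*v + 35 → 0
  remainder 0.

S(f_1,h_5): leading monomials are coprime, so the S-polynomial reduces to 0 (Buchberger's first criterion).
S(f_2,h_5): lcm = u*v. S = 7*u + 1/2*v**2 - 39/2.
  leading term u: subtract (-7/3)·f_1 from 7*u + 1/2*v**2 - 39/2 → 1/2*v**2 - 25/2
  leading term v**2: subtract (-1)·h_4 from 1/2*v**2 - 25/2 → -v + 5
  leading term v: subtract (1)·h_5 from -v + 5 → 0
  remainder 0.

S(f_3,h_5): lcm = u*v. S = 52/11*u - 52/11.
  leading term u: subtract (-52/33)·f_1 from 52/11*u - 52/11 → 0
  remainder 0.

S(h_4,h_5): lcm = v**2. S = 7*v - 35.
  leading term v: subtract (-7)·h_5 from 7*v - 35 → 0
  remainder 0.

Every S-polynomial of the final basis reduces to 0, so we have a Gröbner basis.
Inter-reduce: drop elements whose leading term is divisible by another's, tail-reduce, and make monic.
Reduced Gröbner basis: {u - 1, v - 5}.

Elimination: the polynomial v - 5 lies in the elimination ideal for v, so v ∈ {5}. For each such v, the remaining basis elements (now univariate) give the rest of the solution.
  v = 5: the earlier basis element becomes u - 1 = 0, giving u = 1 — point (1, 5).

{(1, 5)}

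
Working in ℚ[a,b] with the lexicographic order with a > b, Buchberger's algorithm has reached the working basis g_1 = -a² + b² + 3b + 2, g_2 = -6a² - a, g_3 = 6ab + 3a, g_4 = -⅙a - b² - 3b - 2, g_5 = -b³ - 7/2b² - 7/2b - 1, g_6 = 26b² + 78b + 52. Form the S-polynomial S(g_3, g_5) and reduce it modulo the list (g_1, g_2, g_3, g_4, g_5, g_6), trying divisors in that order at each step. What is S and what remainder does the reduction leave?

lcm(LM(g_3), LM(g_5)) = ab³.
S = (lcm/LT(g_3))·g_3 − (lcm/LT(g_5))·g_5 = -3ab² - 7/2ab - a.
Reduce S modulo (g_1, g_2, g_3, g_4, g_5, g_6) in that order:
  leading term ab²: subtract (-½b)·g_3 from -3ab² - 7/2ab - a → -2ab - a
  leading term ab: subtract (-⅓)·g_3 from -2ab - a → 0
The remainder is 0, so this S-polynomial contributes no new basis element.

S(g_3, g_5) = -3ab² - 7/2ab - a; remainder on division = 0.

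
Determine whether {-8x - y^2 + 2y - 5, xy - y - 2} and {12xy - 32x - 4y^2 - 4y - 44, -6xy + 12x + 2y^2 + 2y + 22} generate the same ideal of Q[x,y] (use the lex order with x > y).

Since reduced Gröbner bases are canonical representatives of ideals under a given ordering, it suffices to compute and compare them.
Buchberger on the first generating set:
f_1 = -8x - y^2 + 2y - 5, LT = x.
f_2 = xy - y - 2, LT = xy.

S(f_1,f_2): lcm = xy. S = 1/8y^3 - 1/4y^2 + 13/8y + 2.
  leading term y^3: no divisor's leading term divides it; move 1/8y^3 to the remainder.
  leading term y^2: no divisor's leading term divides it; move -1/4y^2 to the remainder.
  leading term y: no divisor's leading term divides it; move 13/8y to the remainder.
  leading term 1: no divisor's leading term divides it; move 2 to the remainder.
  remainder 1/8y^3 - 1/4y^2 + 13/8y + 2 ≠ 0; add g_3 = 1/8y^3 - 1/4y^2 + 13/8y + 2 to the basis.

The other S-polynomials (S(f_1,g_3), S(f_2,g_3)) all reduce to 0 modulo the current basis, so we have a Gröbner basis.
Inter-reduce: drop elements whose leading term is divisible by another's, tail-reduce, and make monic.
Reduced Gröbner basis: {x + 1/8y^2 - 1/4y + 5/8, y^3 - 2y^2 + 13y + 16}.

Buchberger on the second generating set:
h_1 = 12xy - 32x - 4y^2 - 4y - 44, LT = xy.
h_2 = -6xy + 12x + 2y^2 + 2y + 22, LT = xy.

S(h_1,h_2): lcm = xy. S = -2/3x.
  leading term x: no divisor's leading term divides it; move -2/3x to the remainder.
  remainder -2/3x ≠ 0; add k_3 = -2/3x to the basis.

S(h_1,k_3): lcm = xy. S = -8/3x - 1/3y^2 - 1/3y - 11/3.
  leading term x: subtract (4)·k_3 from -8/3x - 1/3y^2 - 1/3y - 11/3 → -1/3y^2 - 1/3y - 11/3
  leading term y^2: no divisor's leading term divides it; move -1/3y^2 to the remainder.
  leading term y: no divisor's leading term divides it; move -1/3y to the remainder.
  leading term 1: no divisor's leading term divides it; move -11/3 to the remainder.
  remainder -1/3y^2 - 1/3y - 11/3 ≠ 0; add k_4 = -1/3y^2 - 1/3y - 11/3 to the basis.

The other S-polynomials (S(h_2,k_3), S(h_1,k_4), S(h_2,k_4), S(k_3,k_4)) all reduce to 0 modulo the current basis, so we have a Gröbner basis.
Inter-reduce: drop elements whose leading term is divisible by another's, tail-reduce, and make monic.
Reduced Gröbner basis: {x, y^2 + y + 11}.

These differ, so the ideals are not equal.
The same test decides containment: I ⊆ J iff every generator of I reduces to 0 modulo a Gröbner basis of J.

No, the ideals differ.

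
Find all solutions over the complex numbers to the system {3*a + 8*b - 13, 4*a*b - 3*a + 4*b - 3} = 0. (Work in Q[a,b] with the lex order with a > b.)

{(7/3, 3/4), (-1, 2)}

Compute a lex Gröbner basis by Buchberger's algorithm.
f_1 = 3*a + 8*b - 13, LT = a.
f_2 = 4*a*b - 3*a + 4*b - 3, LT = a*b.

S(f_1,f_2): lcm = a*b. S = 3/4*a + 8/3*b**2 - 16/3*b + 3/4.
  reduce S modulo (f_1, f_2):
  remainder 8/3*b**2 - 22/3*b + 4 ≠ 0; add h_3 = 8/3*b**2 - 22/3*b + 4 to the basis.

The other S-polynomials (S(f_1,h_3), S(f_2,h_3)) all reduce to 0 modulo the current basis, so we have a Gröbner basis.
Inter-reduce: drop elements whose leading term is divisible by another's, tail-reduce, and make monic.
Reduced Gröbner basis: {a + 8/3*b - 13/3, b**2 - 11/4*b + 3/2}.

Since the basis is lex-ordered, b**2 - 11/4*b + 3/2 is univariate in b. Its roots are {3/4, 2}. Back-substituting each root into the other basis elements fixes the other coordinates.
  b = 3/4: the earlier basis element becomes a - 7/3 = 0, giving a = 7/3 — point (7/3, 3/4).
  b = 2: the earlier basis element becomes a + 1 = 0, giving a = -1 — point (-1, 2).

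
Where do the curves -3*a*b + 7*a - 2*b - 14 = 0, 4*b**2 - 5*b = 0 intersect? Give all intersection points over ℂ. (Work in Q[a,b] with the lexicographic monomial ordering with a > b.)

{(2, 0), (66/13, 5/4)}

Compute a lex Gröbner basis by Buchberger's algorithm.
f_1 = -3*a*b + 7*a - 2*b - 14, LT = a*b.
f_2 = 4*b**2 - 5*b, LT = b**2.

S(f_1,f_2): lcm = a*b**2. S = -13/12*a*b + 2/3*b**2 + 14/3*b.
  reduce S modulo (f_1, f_2):
  remainder -91/36*a + 56/9*b + 91/18 ≠ 0; add h_3 = -91/36*a + 56/9*b + 91/18 to the basis.

The other S-polynomials (S(f_1,h_3), S(f_2,h_3)) all reduce to 0 modulo the current basis, so we have a Gröbner basis.
Inter-reduce: drop elements whose leading term is divisible by another's, tail-reduce, and make monic.
Reduced Gröbner basis: {a - 32/13*b - 2, b**2 - 5/4*b}.

Elimination: the polynomial b**2 - 5/4*b lies in the elimination ideal for b, so b ∈ {0, 5/4}. For each such b, the remaining basis elements (now univariate) give the rest of the solution.
  b = 0: the earlier basis element becomes a - 2 = 0, giving a = 2 — point (2, 0).
  b = 5/4: the earlier basis element becomes a - 66/13 = 0, giving a = 66/13 — point (66/13, 5/4).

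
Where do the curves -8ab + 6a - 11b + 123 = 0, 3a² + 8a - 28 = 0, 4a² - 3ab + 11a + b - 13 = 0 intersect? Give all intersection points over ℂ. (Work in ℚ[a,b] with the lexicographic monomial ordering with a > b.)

Compute a lex Gröbner basis by Buchberger's algorithm.
f_1 = -8ab + 6a - 11b + 123, LT = ab.
f_2 = 3a² + 8a - 28, LT = a².
f_3 = 4a² - 3ab + 11a + b - 13, LT = a².

S(f_1,f_2): lcm = a²b. S = -¾a² - 31/24ab - 123/8a + 28/3b.
  reduce S modulo (f_1, f_2, f_3):
  remainder -459/32a + 711/64b - 1719/64 ≠ 0; add h_4 = -459/32a + 711/64b - 1719/64 to the basis.

S(f_1,f_3): lcm = a²b. S = -¾a² + ¾ab² - 11/8ab - 123/8a - ¼b² + 13/4b.
  reduce S modulo (f_1, f_2, f_3, h_4):
  remainder -41/32b² + 4135/816b + 10925/1632 ≠ 0; add h_5 = -41/32b² + 4135/816b + 10925/1632 to the basis.

S(f_2,f_3): lcm = a². S = ¾ab - 1/12a - ¼b - 73/12.
  reduce S modulo (f_1, f_2, f_3, h_4, h_5):
  remainder -557/612b + 2785/612 ≠ 0; add h_6 = -557/612b + 2785/612 to the basis.

The other S-polynomials (S(f_1,h_4), S(f_2,h_4), S(f_3,h_4), S(f_1,h_5), S(f_2,h_5), S(f_3,h_5), S(h_4,h_5), S(f_1,h_6), S(f_2,h_6), S(f_3,h_6), S(h_4,h_6), S(h_5,h_6)) all reduce to 0 modulo the current basis, so we have a Gröbner basis.
Inter-reduce: drop elements whose leading term is divisible by another's, tail-reduce, and make monic.
Reduced Gröbner basis: {a - 2, b - 5}.

A lex Gröbner basis eliminates variables successively. Here b - 5 depends only on b, with roots {5}; lifting each root through the earlier basis elements recovers the full solutions.
  b = 5: the earlier basis element becomes a - 2 = 0, giving a = 2 — point (2, 5).
This is the nonlinear analogue of row-reducing a linear system.

{(2, 5)}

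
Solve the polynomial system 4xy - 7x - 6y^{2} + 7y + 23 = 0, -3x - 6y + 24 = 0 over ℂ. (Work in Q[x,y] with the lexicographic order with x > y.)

{(45/7, 11/14), (2, 3)}

Compute a lex Gröbner basis by Buchberger's algorithm.
f_1 = 4xy - 7x - 6y^{2} + 7y + 23, LT = xy.
f_2 = -3x - 6y + 24, LT = x.

S(f_1,f_2): lcm = xy. S = -\tfrac{7}{4}x - \tfrac{7}{2}y^{2} + \tfrac{39}{4}y + \tfrac{23}{4}.
  leading term x: subtract (\tfrac{7}{12})·f_2 from -\tfrac{7}{4}x - \tfrac{7}{2}y^{2} + \tfrac{39}{4}y + \tfrac{23}{4} → -\tfrac{7}{2}y^{2} + \tfrac{53}{4}y - \tfrac{33}{4}
  leading term y^{2}: no divisor's leading term divides it; move -\tfrac{7}{2}y^{2} to the remainder.
  leading term y: no divisor's leading term divides it; move \tfrac{53}{4}y to the remainder.
  leading term 1: no divisor's leading term divides it; move -\tfrac{33}{4} to the remainder.
  remainder -\tfrac{7}{2}y^{2} + \tfrac{53}{4}y - \tfrac{33}{4} ≠ 0; add h_3 = -\tfrac{7}{2}y^{2} + \tfrac{53}{4}y - \tfrac{33}{4} to the basis.

The other S-polynomials (S(f_1,h_3), S(f_2,h_3)) all reduce to 0 modulo the current basis, so we have a Gröbner basis.
Inter-reduce: drop elements whose leading term is divisible by another's, tail-reduce, and make monic.
Reduced Gröbner basis: {x + 2y - 8, y^{2} - \tfrac{53}{14}y + \tfrac{33}{14}}.

A lex Gröbner basis eliminates variables successively. Here y^{2} - \tfrac{53}{14}y + \tfrac{33}{14} depends only on y, with roots {11/14, 3}; lifting each root through the earlier basis elements recovers the full solutions.
  y = 11/14: the earlier basis element becomes x - \tfrac{45}{7} = 0, giving x = 45/7 — point (45/7, 11/14).
  y = 3: the earlier basis element becomes x - 2 = 0, giving x = 2 — point (2, 3).
Check: every point annihilates each of the original generators.
This is the nonlinear analogue of row-reducing a linear system.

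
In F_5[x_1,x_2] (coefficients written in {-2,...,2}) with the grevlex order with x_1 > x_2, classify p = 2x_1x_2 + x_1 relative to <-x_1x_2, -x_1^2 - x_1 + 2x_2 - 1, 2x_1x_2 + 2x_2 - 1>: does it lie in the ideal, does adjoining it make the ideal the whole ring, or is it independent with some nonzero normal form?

2x_1x_2 + x_1 lies in I (it reduces to 0).

First compute the reduced Gröbner basis of I by Buchberger's algorithm.
f_1 = -x_1x_2, LT = x_1x_2.
f_2 = -x_1^2 - x_1 + 2x_2 - 1, LT = x_1^2.
f_3 = 2x_1x_2 + 2x_2 - 1, LT = x_1x_2.

S(f_1,f_2): lcm = x_1^2x_2. S = -x_1x_2 + 2x_2^2 - x_2.
  reduce S modulo (f_1, f_2, f_3):
  remainder 2x_2^2 - x_2 ≠ 0; add h_4 = 2x_2^2 - x_2 to the basis.

S(f_1,f_3): lcm = x_1x_2. S = -x_2 - 2.
  reduce S modulo (f_1, f_2, f_3, h_4):
  remainder -x_2 - 2 ≠ 0; add h_5 = -x_2 - 2 to the basis.

S(f_2,f_3): lcm = x_1^2x_2. S = -2x_2^2 - 2x_1 + x_2.
  reduce S modulo (f_1, f_2, f_3, h_4, h_5):
  remainder -2x_1 ≠ 0; add h_6 = -2x_1 to the basis.

The other S-polynomials (S(f_1,h_4), S(f_2,h_4), S(f_3,h_4), S(f_1,h_5), S(f_2,h_5), S(f_3,h_5), S(h_4,h_5), S(f_1,h_6), S(f_2,h_6), S(f_3,h_6), S(h_4,h_6), S(h_5,h_6)) all reduce to 0 modulo the current basis, so we have a Gröbner basis.
Inter-reduce: drop elements whose leading term is divisible by another's, tail-reduce, and make monic.
Reduced Gröbner basis: {x_1, x_2 + 2}.
Label its elements g_1 = x_1, g_2 = x_2 + 2.

Reduce p = 2x_1x_2 + x_1 modulo G:
  leading term x_1x_2: subtract (2x_2)·g_1 from 2x_1x_2 + x_1 → x_1
  leading term x_1: subtract (1)·g_1 from x_1 → 0
  normal form = 0.
Since the normal form is 0, p ∈ I.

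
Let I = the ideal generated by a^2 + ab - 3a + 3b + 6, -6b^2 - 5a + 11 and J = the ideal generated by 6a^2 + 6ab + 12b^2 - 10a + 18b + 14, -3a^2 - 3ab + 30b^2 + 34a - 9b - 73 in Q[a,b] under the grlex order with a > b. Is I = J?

Since reduced Gröbner bases are canonical representatives of ideals under a given ordering, it suffices to compute and compare them.
Buchberger on the first generating set:
f_1 = a^2 + ab - 3a + 3b + 6, LT = a^2.
f_2 = -6b^2 - 5a + 11, LT = b^2.

The S-polynomials (S(f_1,f_2)) all reduce to 0 modulo the current basis, so we have a Gröbner basis.
Inter-reduce: drop elements whose leading term is divisible by another's, tail-reduce, and make monic.
Reduced Gröbner basis: {a^2 + ab - 3a + 3b + 6, b^2 + 5/6a - 11/6}.

Buchberger on the second generating set:
h_1 = 6a^2 + 6ab + 12b^2 - 10a + 18b + 14, LT = a^2.
h_2 = -3a^2 - 3ab + 30b^2 + 34a - 9b - 73, LT = a^2.

S(h_1,h_2): lcm = a^2. S = 12b^2 + 29/3a - 22.
  leading term b^2: no divisor's leading term divides it; move 12b^2 to the remainder.
  leading term a: no divisor's leading term divides it; move 29/3a to the remainder.
  leading term 1: no divisor's leading term divides it; move -22 to the remainder.
  remainder 12b^2 + 29/3a - 22 ≠ 0; add k_3 = 12b^2 + 29/3a - 22 to the basis.

The other S-polynomials (S(h_1,k_3), S(h_2,k_3)) all reduce to 0 modulo the current basis, so we have a Gröbner basis.
Inter-reduce: drop elements whose leading term is divisible by another's, tail-reduce, and make monic.
Reduced Gröbner basis: {a^2 + ab - 59/18a + 3b + 6, b^2 + 29/36a - 11/6}.

The bases are distinct; the ideals are different.

No, the ideals differ.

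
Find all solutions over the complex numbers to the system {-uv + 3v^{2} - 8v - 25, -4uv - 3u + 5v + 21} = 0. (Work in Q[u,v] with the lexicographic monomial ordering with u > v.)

Compute a lex Gröbner basis by Buchberger's algorithm.
f_1 = -uv + 3v^{2} - 8v - 25, LT = uv.
f_2 = -4uv - 3u + 5v + 21, LT = uv.

S(f_1,f_2): lcm = uv. S = -\tfrac{3}{4}u - 3v^{2} + \tfrac{37}{4}v + \tfrac{121}{4}.
  reduce S modulo (f_1, f_2):
  remainder -\tfrac{3}{4}u - 3v^{2} + \tfrac{37}{4}v + \tfrac{121}{4} ≠ 0; add h_3 = -\tfrac{3}{4}u - 3v^{2} + \tfrac{37}{4}v + \tfrac{121}{4} to the basis.

S(f_1,h_3): lcm = uv. S = -4v^{3} + \tfrac{28}{3}v^{2} + \tfrac{145}{3}v + 25.
  reduce S modulo (f_1, f_2, h_3):
  remainder -4v^{3} + \tfrac{28}{3}v^{2} + \tfrac{145}{3}v + 25 ≠ 0; add h_4 = -4v^{3} + \tfrac{28}{3}v^{2} + \tfrac{145}{3}v + 25 to the basis.

The other S-polynomials (S(f_2,h_3), S(f_1,h_4), S(f_2,h_4), S(h_3,h_4)) all reduce to 0 modulo the current basis, so we have a Gröbner basis.
Inter-reduce: drop elements whose leading term is divisible by another's, tail-reduce, and make monic.
Reduced Gröbner basis: {u + 4v^{2} - \tfrac{37}{3}v - \tfrac{121}{3}, v^{3} - \tfrac{7}{3}v^{2} - \tfrac{145}{12}v - \tfrac{25}{4}}.

The lex basis is triangular: the last element involves only v. Solving v^{3} - \tfrac{7}{3}v^{2} - \tfrac{145}{12}v - \tfrac{25}{4} = 0 gives v ∈ {5, -4/3 - sqrt(19)/6, -4/3 + sqrt(19)/6}; substituting each value into the earlier elements determines the remaining variables.
  v = 5: the earlier basis element becomes u - 2 = 0, giving u = 2 — point (2, 5).
  v = -4/3 - sqrt(19)/6: the earlier basis element becomes u - 44/3 + 23*sqrt(19)/6 = 0, giving u = 44/3 - 23*sqrt(19)/6 — point (44/3 - 23*sqrt(19)/6, -4/3 - sqrt(19)/6).
  v = -4/3 + sqrt(19)/6: the earlier basis element becomes u - 23*sqrt(19)/6 - 44/3 = 0, giving u = 44/3 + 23*sqrt(19)/6 — point (44/3 + 23*sqrt(19)/6, -4/3 + sqrt(19)/6).

{(2, 5), (44/3 - 23*sqrt(19)/6, -4/3 - sqrt(19)/6), (44/3 + 23*sqrt(19)/6, -4/3 + sqrt(19)/6)}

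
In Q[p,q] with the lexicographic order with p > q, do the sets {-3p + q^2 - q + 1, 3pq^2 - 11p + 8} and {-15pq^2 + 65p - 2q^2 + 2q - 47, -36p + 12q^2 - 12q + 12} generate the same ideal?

For a fixed monomial order, each ideal has a unique reduced Gröbner basis; comparing bases decides equality.
Buchberger on the first generating set:
f_1 = -3p + q^2 - q + 1, LT = p.
f_2 = 3pq^2 - 11p + 8, LT = pq^2.

S(f_1,f_2): lcm = pq^2. S = 11/3p - 1/3q^4 + 1/3q^3 - 1/3q^2 - 8/3.
  leading term p: subtract (-11/9)·f_1 from 11/3p - 1/3q^4 + 1/3q^3 - 1/3q^2 - 8/3 → -1/3q^4 + 1/3q^3 + 8/9q^2 - 11/9q - 13/9
  leading term q^4: no divisor's leading term divides it; move -1/3q^4 to the remainder.
  leading term q^3: no divisor's leading term divides it; move 1/3q^3 to the remainder.
  leading term q^2: no divisor's leading term divides it; move 8/9q^2 to the remainder.
  leading term q: no divisor's leading term divides it; move -11/9q to the remainder.
  leading term 1: no divisor's leading term divides it; move -13/9 to the remainder.
  remainder -1/3q^4 + 1/3q^3 + 8/9q^2 - 11/9q - 13/9 ≠ 0; add g_3 = -1/3q^4 + 1/3q^3 + 8/9q^2 - 11/9q - 13/9 to the basis.

The other S-polynomials (S(f_1,g_3), S(f_2,g_3)) all reduce to 0 modulo the current basis, so we have a Gröbner basis.
Inter-reduce: drop elements whose leading term is divisible by another's, tail-reduce, and make monic.
Reduced Gröbner basis: {p - 1/3q^2 + 1/3q - 1/3, q^4 - q^3 - 8/3q^2 + 11/3q + 13/3}.

Buchberger on the second generating set:
h_1 = -15pq^2 + 65p - 2q^2 + 2q - 47, LT = pq^2.
h_2 = -36p + 12q^2 - 12q + 12, LT = p.

S(h_1,h_2): lcm = pq^2. S = -13/3p + 1/3q^4 - 1/3q^3 + 7/15q^2 - 2/15q + 47/15.
  leading term p: subtract (13/108)·h_2 from -13/3p + 1/3q^4 - 1/3q^3 + 7/15q^2 - 2/15q + 47/15 → 1/3q^4 - 1/3q^3 - 44/45q^2 + 59/45q + 76/45
  leading term q^4: no divisor's leading term divides it; move 1/3q^4 to the remainder.
  leading term q^3: no divisor's leading term divides it; move -1/3q^3 to the remainder.
  leading term q^2: no divisor's leading term divides it; move -44/45q^2 to the remainder.
  leading term q: no divisor's leading term divides it; move 59/45q to the remainder.
  leading term 1: no divisor's leading term divides it; move 76/45 to the remainder.
  remainder 1/3q^4 - 1/3q^3 - 44/45q^2 + 59/45q + 76/45 ≠ 0; add k_3 = 1/3q^4 - 1/3q^3 - 44/45q^2 + 59/45q + 76/45 to the basis.

The other S-polynomials (S(h_1,k_3), S(h_2,k_3)) all reduce to 0 modulo the current basis, so we have a Gröbner basis.
Inter-reduce: drop elements whose leading term is divisible by another's, tail-reduce, and make monic.
Reduced Gröbner basis: {p - 1/3q^2 + 1/3q - 1/3, q^4 - q^3 - 44/15q^2 + 59/15q + 76/15}.

These differ, so the ideals are not equal.
The same test decides containment: I ⊆ J iff every generator of I reduces to 0 modulo a Gröbner basis of J.

No, the ideals differ.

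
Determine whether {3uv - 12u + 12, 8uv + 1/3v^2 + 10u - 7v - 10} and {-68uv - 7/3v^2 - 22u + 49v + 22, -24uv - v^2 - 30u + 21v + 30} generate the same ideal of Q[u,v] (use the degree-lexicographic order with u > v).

Two ideals are equal iff their reduced Gröbner bases coincide (the reduced basis is unique for a fixed ordering).
Buchberger on the first generating set:
f_1 = 3uv - 12u + 12, LT = uv.
f_2 = 8uv + 1/3v^2 + 10u - 7v - 10, LT = uv.

S(f_1,f_2): lcm = uv. S = -1/24v^2 - 21/4u + 7/8v + 21/4.
  leading term v^2: no divisor's leading term divides it; move -1/24v^2 to the remainder.
  leading term u: no divisor's leading term divides it; move -21/4u to the remainder.
  leading term v: no divisor's leading term divides it; move 7/8v to the remainder.
  leading term 1: no divisor's leading term divides it; move 21/4 to the remainder.
  remainder -1/24v^2 - 21/4u + 7/8v + 21/4 ≠ 0; add g_3 = -1/24v^2 - 21/4u + 7/8v + 21/4 to the basis.

S(f_1,g_3): lcm = uv^2. S = -126u^2 + 17uv + 126u + 4v.
  leading term u^2: no divisor's leading term divides it; move -126u^2 to the remainder.
  leading term uv: subtract (17/3)·f_1 from 17uv + 126u + 4v → 194u + 4v - 68
  leading term u: no divisor's leading term divides it; move 194u to the remainder.
  leading term v: no divisor's leading term divides it; move 4v to the remainder.
  leading term 1: no divisor's leading term divides it; move -68 to the remainder.
  remainder -126u^2 + 194u + 4v - 68 ≠ 0; add g_4 = -126u^2 + 194u + 4v - 68 to the basis.

The other S-polynomials (S(f_2,g_3), S(f_1,g_4), S(f_2,g_4), S(g_3,g_4)) all reduce to 0 modulo the current basis, so we have a Gröbner basis.
Inter-reduce: drop elements whose leading term is divisible by another's, tail-reduce, and make monic.
Reduced Gröbner basis: {u^2 - 97/63u - 2/63v + 34/63, uv - 4u + 4, v^2 + 126u - 21v - 126}.

Buchberger on the second generating set:
h_1 = -68uv - 7/3v^2 - 22u + 49v + 22, LT = uv.
h_2 = -24uv - v^2 - 30u + 21v + 30, LT = uv.

S(h_1,h_2): lcm = uv. S = -1/136v^2 - 63/68u + 21/136v + 63/68.
  leading term v^2: no divisor's leading term divides it; move -1/136v^2 to the remainder.
  leading term u: no divisor's leading term divides it; move -63/68u to the remainder.
  leading term v: no divisor's leading term divides it; move 21/136v to the remainder.
  leading term 1: no divisor's leading term divides it; move 63/68 to the remainder.
  remainder -1/136v^2 - 63/68u + 21/136v + 63/68 ≠ 0; add k_3 = -1/136v^2 - 63/68u + 21/136v + 63/68 to the basis.

S(h_1,k_3): lcm = uv^2. S = 7/204v^3 - 126u^2 + 725/34uv - 49/68v^2 + 126u - 11/34v.
  leading term v^3: subtract (-14/3v)·k_3 from 7/204v^3 - 126u^2 + 725/34uv - 49/68v^2 + 126u - 11/34v → -126u^2 + 17uv + 126u + 4v
  leading term u^2: no divisor's leading term divides it; move -126u^2 to the remainder.
  leading term uv: subtract (-1/4)·h_1 from 17uv + 126u + 4v → -7/12v^2 + 241/2u + 65/4v + 11/2
  leading term v^2: subtract (238/3)·k_3 from -7/12v^2 + 241/2u + 65/4v + 11/2 → 194u + 4v - 68
  leading term u: no divisor's leading term divides it; move 194u to the remainder.
  leading term v: no divisor's leading term divides it; move 4v to the remainder.
  leading term 1: no divisor's leading term divides it; move -68 to the remainder.
  remainder -126u^2 + 194u + 4v - 68 ≠ 0; add k_4 = -126u^2 + 194u + 4v - 68 to the basis.

The other S-polynomials (S(h_2,k_3), S(h_1,k_4), S(h_2,k_4), S(k_3,k_4)) all reduce to 0 modulo the current basis, so we have a Gröbner basis.
Inter-reduce: drop elements whose leading term is divisible by another's, tail-reduce, and make monic.
Reduced Gröbner basis: {u^2 - 97/63u - 2/63v + 34/63, uv - 4u + 4, v^2 + 126u - 21v - 126}.

These coincide, so the ideals are equal.

Yes, the ideals are equal.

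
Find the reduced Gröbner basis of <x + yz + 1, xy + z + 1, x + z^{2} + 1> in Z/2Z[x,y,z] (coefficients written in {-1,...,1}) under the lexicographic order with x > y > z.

f_1 = x + yz + 1, LT = x.
f_2 = xy + z + 1, LT = xy.
f_3 = x + z^{2} + 1, LT = x.

S(f_1,f_2): lcm = xy. S = y^{2}z + y + z + 1.
  reduce S modulo (f_1, f_2, f_3):
  remainder y^{2}z + y + z + 1 ≠ 0; add g_4 = y^{2}z + y + z + 1 to the basis.

S(f_1,f_3): lcm = x. S = yz + z^{2}.
  reduce S modulo (f_1, f_2, f_3, g_4):
  remainder yz + z^{2} ≠ 0; add g_5 = yz + z^{2} to the basis.

S(f_2,f_3): lcm = xy. S = yz^{2} + y + z + 1.
  reduce S modulo (f_1, f_2, f_3, g_4, g_5):
  remainder y + z^{3} + z + 1 ≠ 0; add g_6 = y + z^{3} + z + 1 to the basis.

S(f_2,g_5): lcm = xyz. S = xz^{2} + z^{2} + z.
  reduce S modulo (f_1, f_2, f_3, g_4, g_5, g_6):
  remainder z^{4} + z ≠ 0; add g_7 = z^{4} + z to the basis.

The other S-polynomials (S(f_1,g_4), S(f_2,g_4), S(f_3,g_4), S(f_1,g_5), S(f_3,g_5), S(g_4,g_5), S(f_1,g_6), S(f_2,g_6), S(f_3,g_6), S(g_4,g_6), S(g_5,g_6), S(f_1,g_7), S(f_2,g_7), S(f_3,g_7), S(g_4,g_7), S(g_5,g_7), S(g_6,g_7)) all reduce to 0 modulo the current basis, so we have a Gröbner basis.
Inter-reduce: drop elements whose leading term is divisible by another's, tail-reduce, and make monic.

G = {x + z^{2} + 1, y + z^{3} + z + 1, z^{4} + z}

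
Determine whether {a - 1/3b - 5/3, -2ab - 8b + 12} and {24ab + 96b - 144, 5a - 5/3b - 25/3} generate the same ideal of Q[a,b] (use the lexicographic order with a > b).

Equality of ideals is decidable: compute both reduced Gröbner bases (unique for the ordering) and check whether they agree.
Buchberger on the first generating set:
f_1 = a - 1/3b - 5/3, LT = a.
f_2 = -2ab - 8b + 12, LT = ab.

S(f_1,f_2): lcm = ab. S = -1/3b^2 - 17/3b + 6.
  leading term b^2: no divisor's leading term divides it; move -1/3b^2 to the remainder.
  leading term b: no divisor's leading term divides it; move -17/3b to the remainder.
  leading term 1: no divisor's leading term divides it; move 6 to the remainder.
  remainder -1/3b^2 - 17/3b + 6 ≠ 0; add g_3 = -1/3b^2 - 17/3b + 6 to the basis.

S(f_1,g_3): leading monomials are coprime, so the S-polynomial reduces to 0 (Buchberger's first criterion).
S(f_2,g_3): lcm = ab^2. S = -17ab + 18a + 4b^2 - 6b.
  leading term ab: subtract (-17b)·f_1 from -17ab + 18a + 4b^2 - 6b → 18a - 5/3b^2 - 103/3b
  leading term a: subtract (18)·f_1 from 18a - 5/3b^2 - 103/3b → -5/3b^2 - 85/3b + 30
  leading term b^2: subtract (5)·g_3 from -5/3b^2 - 85/3b + 30 → 0
  remainder 0.

Every S-polynomial of the final basis reduces to 0, so we have a Gröbner basis.
Inter-reduce: drop elements whose leading term is divisible by another's, tail-reduce, and make monic.
Reduced Gröbner basis: {a - 1/3b - 5/3, b^2 + 17b - 18}.

Buchberger on the second generating set:
h_1 = 24ab + 96b - 144, LT = ab.
h_2 = 5a - 5/3b - 25/3, LT = a.

S(h_1,h_2): lcm = ab. S = 1/3b^2 + 17/3b - 6.
  leading term b^2: no divisor's leading term divides it; move 1/3b^2 to the remainder.
  leading term b: no divisor's leading term divides it; move 17/3b to the remainder.
  leading term 1: no divisor's leading term divides it; move -6 to the remainder.
  remainder 1/3b^2 + 17/3b - 6 ≠ 0; add k_3 = 1/3b^2 + 17/3b - 6 to the basis.

S(h_1,k_3): lcm = ab^2. S = -17ab + 18a + 4b^2 - 6b.
  leading term ab: subtract (-17/24)·h_1 from -17ab + 18a + 4b^2 - 6b → 18a + 4b^2 + 62b - 102
  leading term a: subtract (18/5)·h_2 from 18a + 4b^2 + 62b - 102 → 4b^2 + 68b - 72
  leading term b^2: subtract (12)·k_3 from 4b^2 + 68b - 72 → 0
  remainder 0.

S(h_2,k_3): leading monomials are coprime, so the S-polynomial reduces to 0 (Buchberger's first criterion).
Every S-polynomial of the final basis reduces to 0, so we have a Gröbner basis.
Inter-reduce: drop elements whose leading term is divisible by another's, tail-reduce, and make monic.
Reduced Gröbner basis: {a - 1/3b - 5/3, b^2 + 17b - 18}.

These coincide, so the ideals are equal.

Yes, the ideals are equal.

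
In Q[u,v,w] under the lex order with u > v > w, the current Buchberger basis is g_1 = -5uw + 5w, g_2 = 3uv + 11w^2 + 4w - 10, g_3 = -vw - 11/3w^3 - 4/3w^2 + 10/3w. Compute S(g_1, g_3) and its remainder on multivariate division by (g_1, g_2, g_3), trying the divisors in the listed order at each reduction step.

S(g_1, g_3) = -11/3uw^3 - 4/3uw^2 + 10/3uw - vw; remainder on division = 0.

lcm(LM(g_1), LM(g_3)) = uvw.
S = (lcm/LT(g_1))·g_1 − (lcm/LT(g_3))·g_3 = -11/3uw^3 - 4/3uw^2 + 10/3uw - vw.
Reduce S modulo (g_1, g_2, g_3) in that order:
  leading term uw^3: subtract (11/15w^2)·g_1 from -11/3uw^3 - 4/3uw^2 + 10/3uw - vw → -4/3uw^2 + 10/3uw - vw - 11/3w^3
  leading term uw^2: subtract (4/15w)·g_1 from -4/3uw^2 + 10/3uw - vw - 11/3w^3 → 10/3uw - vw - 11/3w^3 - 4/3w^2
  leading term uw: subtract (-2/3)·g_1 from 10/3uw - vw - 11/3w^3 - 4/3w^2 → -vw - 11/3w^3 - 4/3w^2 + 10/3w
  leading term vw: subtract (1)·g_3 from -vw - 11/3w^3 - 4/3w^2 + 10/3w → 0
The remainder is 0, so this S-polynomial contributes no new basis element.
An S-polynomial is built so that the two leading terms cancel; whether anything survives reduction is exactly the Gröbner-basis criterion.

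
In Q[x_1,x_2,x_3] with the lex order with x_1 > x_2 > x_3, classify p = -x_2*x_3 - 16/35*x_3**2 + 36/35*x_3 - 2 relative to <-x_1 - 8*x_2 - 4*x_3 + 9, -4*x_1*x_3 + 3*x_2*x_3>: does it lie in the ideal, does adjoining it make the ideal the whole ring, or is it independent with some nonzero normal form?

First compute the reduced Gröbner basis of I by Buchberger's algorithm.
f_1 = -x_1 - 8*x_2 - 4*x_3 + 9, LT = x_1.
f_2 = -4*x_1*x_3 + 3*x_2*x_3, LT = x_1*x_3.

S(f_1,f_2): lcm = x_1*x_3. S = 35/4*x_2*x_3 + 4*x_3**2 - 9*x_3.
  leading term x_2*x_3: no divisor's leading term divides it; move 35/4*x_2*x_3 to the remainder.
  leading term x_3**2: no divisor's leading term divides it; move 4*x_3**2 to the remainder.
  leading term x_3: no divisor's leading term divides it; move -9*x_3 to the remainder.
  remainder 35/4*x_2*x_3 + 4*x_3**2 - 9*x_3 ≠ 0; add h_3 = 35/4*x_2*x_3 + 4*x_3**2 - 9*x_3 to the basis.

S(f_1,h_3): leading monomials are coprime, so the S-polynomial reduces to 0 (Buchberger's first criterion).
S(f_2,h_3): lcm = x_1*x_2*x_3. S = -16/35*x_1*x_3**2 + 36/35*x_1*x_3 - 3/4*x_2**2*x_3.
  leading term x_1*x_3**2: subtract (16/35*x_3**2)·f_1 from -16/35*x_1*x_3**2 + 36/35*x_1*x_3 - 3/4*x_2**2*x_3 → 36/35*x_1*x_3 - 3/4*x_2**2*x_3 + 128/35*x_2*x_3**2 + 64/35*x_3**3 - 144/35*x_3**2
  leading term x_1*x_3: subtract (-36/35*x_3)·f_1 from 36/35*x_1*x_3 - 3/4*x_2**2*x_3 + 128/35*x_2*x_3**2 + 64/35*x_3**3 - 144/35*x_3**2 → -3/4*x_2**2*x_3 + 128/35*x_2*x_3**2 - 288/35*x_2*x_3 + 64/35*x_3**3 - 288/35*x_3**2 + 324/35*x_3
  leading term x_2**2*x_3: subtract (-3/35*x_2)·h_3 from -3/4*x_2**2*x_3 + 128/35*x_2*x_3**2 - 288/35*x_2*x_3 + 64/35*x_3**3 - 288/35*x_3**2 + 324/35*x_3 → 4*x_2*x_3**2 - 9*x_2*x_3 + 64/35*x_3**3 - 288/35*x_3**2 + 324/35*x_3
  leading term x_2*x_3**2: subtract (16/35*x_3)·h_3 from 4*x_2*x_3**2 - 9*x_2*x_3 + 64/35*x_3**3 - 288/35*x_3**2 + 324/35*x_3 → -9*x_2*x_3 - 144/35*x_3**2 + 324/35*x_3
  leading term x_2*x_3: subtract (-36/35)·h_3 from -9*x_2*x_3 - 144/35*x_3**2 + 324/35*x_3 → 0
  remainder 0.

Every S-polynomial of the final basis reduces to 0, so we have a Gröbner basis.
Inter-reduce: drop elements whose leading term is divisible by another's, tail-reduce, and make monic.
Reduced Gröbner basis: {x_1 + 8*x_2 + 4*x_3 - 9, x_2*x_3 + 16/35*x_3**2 - 36/35*x_3}.
Label its elements g_1 = x_1 + 8*x_2 + 4*x_3 - 9, g_2 = x_2*x_3 + 16/35*x_3**2 - 36/35*x_3.

Reduce p = -x_2*x_3 - 16/35*x_3**2 + 36/35*x_3 - 2 modulo G:
  leading term x_2*x_3: subtract (-1)·g_2 from -x_2*x_3 - 16/35*x_3**2 + 36/35*x_3 - 2 → -2
  leading term 1: no divisor's leading term divides it; move -2 to the remainder.
  normal form = -2.
The normal form is nonzero, so p ∉ I. Since p minus its normal form lies in I, I + (p) = I + (r) where r = -2; decide whether this ideal is the whole ring.
Here r = -2 is a nonzero constant, hence a unit: 1 ∈ I + (p), the Gröbner basis of I + (p) is {1}, and the enlarged system has no common solution — adjoining p is inconsistent.

Ideal membership is decidable via reduction modulo a Gröbner basis.

Adjoining -x_2*x_3 - 16/35*x_3**2 + 36/35*x_3 - 2 makes the ideal the whole ring: the system is inconsistent.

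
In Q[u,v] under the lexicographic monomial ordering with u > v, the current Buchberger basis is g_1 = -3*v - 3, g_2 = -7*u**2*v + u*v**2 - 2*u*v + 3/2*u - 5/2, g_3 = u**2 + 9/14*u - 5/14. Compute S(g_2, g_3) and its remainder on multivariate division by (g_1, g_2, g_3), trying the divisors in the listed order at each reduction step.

S(g_2, g_3) = -1/7*u*v**2 - 5/14*u*v - 3/14*u + 5/14*v + 5/14; remainder on division = 0.

lcm(LM(g_2), LM(g_3)) = u**2*v.
S = (lcm/LT(g_2))·g_2 − (lcm/LT(g_3))·g_3 = -1/7*u*v**2 - 5/14*u*v - 3/14*u + 5/14*v + 5/14.
Reduce S modulo (g_1, g_2, g_3) in that order:
  leading term u*v**2: subtract (1/21*u*v)·g_1 from -1/7*u*v**2 - 5/14*u*v - 3/14*u + 5/14*v + 5/14 → -3/14*u*v - 3/14*u + 5/14*v + 5/14
  leading term u*v: subtract (1/14*u)·g_1 from -3/14*u*v - 3/14*u + 5/14*v + 5/14 → 5/14*v + 5/14
  leading term v: subtract (-5/42)·g_1 from 5/14*v + 5/14 → 0
The remainder is 0, so this S-polynomial contributes no new basis element.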